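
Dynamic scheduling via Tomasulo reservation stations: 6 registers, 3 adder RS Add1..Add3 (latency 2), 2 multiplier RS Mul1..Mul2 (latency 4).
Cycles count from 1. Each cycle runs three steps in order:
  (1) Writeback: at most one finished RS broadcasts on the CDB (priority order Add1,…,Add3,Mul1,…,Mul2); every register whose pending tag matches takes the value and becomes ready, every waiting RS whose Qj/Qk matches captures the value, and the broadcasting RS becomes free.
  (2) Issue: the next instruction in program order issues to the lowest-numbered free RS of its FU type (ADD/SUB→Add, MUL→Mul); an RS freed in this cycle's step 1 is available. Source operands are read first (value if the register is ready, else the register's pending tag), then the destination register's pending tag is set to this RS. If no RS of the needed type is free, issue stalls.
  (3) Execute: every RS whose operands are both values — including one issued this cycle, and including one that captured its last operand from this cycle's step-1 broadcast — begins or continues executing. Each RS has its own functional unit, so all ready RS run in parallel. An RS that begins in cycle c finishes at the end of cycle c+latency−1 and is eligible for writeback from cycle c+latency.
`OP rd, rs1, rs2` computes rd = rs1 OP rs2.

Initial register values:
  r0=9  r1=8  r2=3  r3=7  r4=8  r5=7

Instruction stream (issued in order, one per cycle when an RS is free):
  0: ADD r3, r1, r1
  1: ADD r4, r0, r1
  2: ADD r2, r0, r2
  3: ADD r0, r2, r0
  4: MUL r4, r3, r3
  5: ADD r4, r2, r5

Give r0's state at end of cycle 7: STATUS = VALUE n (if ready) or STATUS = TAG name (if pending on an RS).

STATUS = VALUE 21

c1: issue ADD r3<-Add1 | r0:9,r1:8,r2:3,r3:Add1,r4:8,r5:7
c2: issue ADD r4<-Add2 | r0:9,r1:8,r2:3,r3:Add1,r4:Add2,r5:7
c3: CDB Add1=16; issue ADD r2<-Add1 | r0:9,r1:8,r2:Add1,r3:16,r4:Add2,r5:7
c4: CDB Add2=17; issue ADD r0<-Add2 | r0:Add2,r1:8,r2:Add1,r3:16,r4:17,r5:7
c5: CDB Add1=12; issue MUL r4<-Mul1 | r0:Add2,r1:8,r2:12,r3:16,r4:Mul1,r5:7
c6: issue ADD r4<-Add1 | r0:Add2,r1:8,r2:12,r3:16,r4:Add1,r5:7
c7: CDB Add2=21 | r0:21,r1:8,r2:12,r3:16,r4:Add1,r5:7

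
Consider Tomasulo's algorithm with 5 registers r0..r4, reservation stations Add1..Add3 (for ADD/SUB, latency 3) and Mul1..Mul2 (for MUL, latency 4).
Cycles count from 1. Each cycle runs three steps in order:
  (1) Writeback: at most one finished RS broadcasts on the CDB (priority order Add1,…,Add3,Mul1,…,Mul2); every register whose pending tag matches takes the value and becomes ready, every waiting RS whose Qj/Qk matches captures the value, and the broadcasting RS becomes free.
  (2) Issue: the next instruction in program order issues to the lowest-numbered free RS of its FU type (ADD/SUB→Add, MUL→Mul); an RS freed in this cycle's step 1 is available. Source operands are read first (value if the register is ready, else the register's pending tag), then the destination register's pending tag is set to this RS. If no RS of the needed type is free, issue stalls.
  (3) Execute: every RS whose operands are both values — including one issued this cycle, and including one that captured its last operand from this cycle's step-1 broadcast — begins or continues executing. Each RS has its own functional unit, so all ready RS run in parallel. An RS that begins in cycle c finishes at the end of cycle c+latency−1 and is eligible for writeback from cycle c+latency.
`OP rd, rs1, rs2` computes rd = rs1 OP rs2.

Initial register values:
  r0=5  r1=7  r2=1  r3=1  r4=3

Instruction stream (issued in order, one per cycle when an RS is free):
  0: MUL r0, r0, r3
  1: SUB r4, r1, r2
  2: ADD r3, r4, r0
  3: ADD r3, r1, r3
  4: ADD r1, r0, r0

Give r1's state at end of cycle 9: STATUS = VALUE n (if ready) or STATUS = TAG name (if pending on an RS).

cycle 1: issue MUL r0<-Mul1 // r0:Mul1,r1:7,r2:1,r3:1,r4:3
cycle 2: issue SUB r4<-Add1 // r0:Mul1,r1:7,r2:1,r3:1,r4:Add1
cycle 3: issue ADD r3<-Add2 // r0:Mul1,r1:7,r2:1,r3:Add2,r4:Add1
cycle 4: issue ADD r3<-Add3 // r0:Mul1,r1:7,r2:1,r3:Add3,r4:Add1
cycle 5: CDB Add1=6; issue ADD r1<-Add1 // r0:Mul1,r1:Add1,r2:1,r3:Add3,r4:6
cycle 6: CDB Mul1=5 // r0:5,r1:Add1,r2:1,r3:Add3,r4:6
cycle 7: - // r0:5,r1:Add1,r2:1,r3:Add3,r4:6
cycle 8: - // r0:5,r1:Add1,r2:1,r3:Add3,r4:6
cycle 9: CDB Add1=10 // r0:5,r1:10,r2:1,r3:Add3,r4:6

STATUS = VALUE 10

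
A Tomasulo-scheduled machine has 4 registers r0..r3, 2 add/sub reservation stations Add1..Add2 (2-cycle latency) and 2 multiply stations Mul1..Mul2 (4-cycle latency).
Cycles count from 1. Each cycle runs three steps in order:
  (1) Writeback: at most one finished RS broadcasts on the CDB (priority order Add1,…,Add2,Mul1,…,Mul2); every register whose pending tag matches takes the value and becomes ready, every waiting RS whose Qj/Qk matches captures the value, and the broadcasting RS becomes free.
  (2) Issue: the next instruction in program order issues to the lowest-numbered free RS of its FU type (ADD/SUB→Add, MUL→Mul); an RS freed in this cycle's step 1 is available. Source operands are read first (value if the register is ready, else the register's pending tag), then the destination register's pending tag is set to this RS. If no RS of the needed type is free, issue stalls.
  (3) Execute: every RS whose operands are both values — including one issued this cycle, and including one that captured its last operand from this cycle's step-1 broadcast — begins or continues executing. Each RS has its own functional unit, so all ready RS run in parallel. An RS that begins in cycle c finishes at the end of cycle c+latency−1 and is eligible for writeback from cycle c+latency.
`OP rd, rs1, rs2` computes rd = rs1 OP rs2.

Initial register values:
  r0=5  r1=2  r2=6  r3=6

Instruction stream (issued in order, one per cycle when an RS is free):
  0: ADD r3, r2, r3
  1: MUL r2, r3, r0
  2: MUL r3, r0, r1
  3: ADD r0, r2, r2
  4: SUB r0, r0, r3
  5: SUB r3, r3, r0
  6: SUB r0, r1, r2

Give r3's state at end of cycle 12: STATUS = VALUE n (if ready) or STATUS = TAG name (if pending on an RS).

  c1: issue ADD r3<-Add1  regs: r0:5,r1:2,r2:6,r3:Add1
  c2: issue MUL r2<-Mul1  regs: r0:5,r1:2,r2:Mul1,r3:Add1
  c3: CDB Add1=12; issue MUL r3<-Mul2  regs: r0:5,r1:2,r2:Mul1,r3:Mul2
  c4: issue ADD r0<-Add1  regs: r0:Add1,r1:2,r2:Mul1,r3:Mul2
  c5: issue SUB r0<-Add2  regs: r0:Add2,r1:2,r2:Mul1,r3:Mul2
  c6: stall  regs: r0:Add2,r1:2,r2:Mul1,r3:Mul2
  c7: CDB Mul1=60; stall  regs: r0:Add2,r1:2,r2:60,r3:Mul2
  c8: CDB Mul2=10; stall  regs: r0:Add2,r1:2,r2:60,r3:10
  c9: CDB Add1=120; issue SUB r3<-Add1  regs: r0:Add2,r1:2,r2:60,r3:Add1
  c10: stall  regs: r0:Add2,r1:2,r2:60,r3:Add1
  c11: CDB Add2=110; issue SUB r0<-Add2  regs: r0:Add2,r1:2,r2:60,r3:Add1
  c12: -  regs: r0:Add2,r1:2,r2:60,r3:Add1

STATUS = TAG Add1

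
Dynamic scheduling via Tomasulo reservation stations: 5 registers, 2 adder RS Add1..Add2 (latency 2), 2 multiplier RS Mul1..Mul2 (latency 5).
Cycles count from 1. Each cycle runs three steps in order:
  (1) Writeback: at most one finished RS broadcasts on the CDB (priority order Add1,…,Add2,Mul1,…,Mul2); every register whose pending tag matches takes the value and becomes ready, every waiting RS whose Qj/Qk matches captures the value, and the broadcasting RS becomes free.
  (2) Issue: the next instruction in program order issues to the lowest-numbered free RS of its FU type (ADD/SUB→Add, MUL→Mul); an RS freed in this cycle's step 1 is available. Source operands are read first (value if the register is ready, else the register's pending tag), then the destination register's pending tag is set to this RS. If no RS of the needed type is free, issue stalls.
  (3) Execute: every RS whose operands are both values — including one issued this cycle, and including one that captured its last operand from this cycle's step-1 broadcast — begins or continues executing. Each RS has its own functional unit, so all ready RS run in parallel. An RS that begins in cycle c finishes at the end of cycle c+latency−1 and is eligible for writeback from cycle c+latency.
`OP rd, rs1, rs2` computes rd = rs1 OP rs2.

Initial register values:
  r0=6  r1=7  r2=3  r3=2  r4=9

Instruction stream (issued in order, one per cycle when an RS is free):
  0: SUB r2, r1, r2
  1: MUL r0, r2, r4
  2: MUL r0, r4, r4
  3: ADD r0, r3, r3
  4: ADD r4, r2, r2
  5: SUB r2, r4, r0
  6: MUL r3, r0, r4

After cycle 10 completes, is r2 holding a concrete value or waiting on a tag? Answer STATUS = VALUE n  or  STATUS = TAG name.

STATUS = VALUE 4

c1: issue SUB r2<-Add1 | r0:6,r1:7,r2:Add1,r3:2,r4:9
c2: issue MUL r0<-Mul1 | r0:Mul1,r1:7,r2:Add1,r3:2,r4:9
c3: CDB Add1=4; issue MUL r0<-Mul2 | r0:Mul2,r1:7,r2:4,r3:2,r4:9
c4: issue ADD r0<-Add1 | r0:Add1,r1:7,r2:4,r3:2,r4:9
c5: issue ADD r4<-Add2 | r0:Add1,r1:7,r2:4,r3:2,r4:Add2
c6: CDB Add1=4; issue SUB r2<-Add1 | r0:4,r1:7,r2:Add1,r3:2,r4:Add2
c7: CDB Add2=8; stall | r0:4,r1:7,r2:Add1,r3:2,r4:8
c8: CDB Mul1=36; issue MUL r3<-Mul1 | r0:4,r1:7,r2:Add1,r3:Mul1,r4:8
c9: CDB Add1=4 | r0:4,r1:7,r2:4,r3:Mul1,r4:8
c10: CDB Mul2=81 | r0:4,r1:7,r2:4,r3:Mul1,r4:8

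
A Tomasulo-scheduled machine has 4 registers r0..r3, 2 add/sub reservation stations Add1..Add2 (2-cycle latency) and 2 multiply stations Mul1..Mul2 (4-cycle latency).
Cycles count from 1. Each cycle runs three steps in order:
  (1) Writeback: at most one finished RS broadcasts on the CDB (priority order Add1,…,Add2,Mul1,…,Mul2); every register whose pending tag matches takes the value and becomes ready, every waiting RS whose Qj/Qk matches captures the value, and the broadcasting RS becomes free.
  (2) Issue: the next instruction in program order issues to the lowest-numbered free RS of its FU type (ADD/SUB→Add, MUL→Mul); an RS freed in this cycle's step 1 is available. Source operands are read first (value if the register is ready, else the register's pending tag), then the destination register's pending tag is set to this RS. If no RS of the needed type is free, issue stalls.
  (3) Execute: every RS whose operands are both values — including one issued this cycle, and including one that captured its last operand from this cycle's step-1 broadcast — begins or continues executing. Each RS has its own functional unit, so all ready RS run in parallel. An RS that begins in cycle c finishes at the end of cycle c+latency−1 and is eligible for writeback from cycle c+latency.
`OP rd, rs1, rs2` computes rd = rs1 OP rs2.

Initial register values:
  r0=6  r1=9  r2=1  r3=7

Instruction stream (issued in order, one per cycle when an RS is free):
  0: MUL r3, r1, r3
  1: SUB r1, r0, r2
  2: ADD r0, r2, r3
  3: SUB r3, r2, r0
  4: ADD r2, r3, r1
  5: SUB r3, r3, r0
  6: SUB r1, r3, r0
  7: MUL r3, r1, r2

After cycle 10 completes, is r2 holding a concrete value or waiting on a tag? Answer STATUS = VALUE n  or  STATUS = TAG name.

STATUS = TAG Add2

  c1: issue MUL r3<-Mul1  regs: r0:6,r1:9,r2:1,r3:Mul1
  c2: issue SUB r1<-Add1  regs: r0:6,r1:Add1,r2:1,r3:Mul1
  c3: issue ADD r0<-Add2  regs: r0:Add2,r1:Add1,r2:1,r3:Mul1
  c4: CDB Add1=5; issue SUB r3<-Add1  regs: r0:Add2,r1:5,r2:1,r3:Add1
  c5: CDB Mul1=63; stall  regs: r0:Add2,r1:5,r2:1,r3:Add1
  c6: stall  regs: r0:Add2,r1:5,r2:1,r3:Add1
  c7: CDB Add2=64; issue ADD r2<-Add2  regs: r0:64,r1:5,r2:Add2,r3:Add1
  c8: stall  regs: r0:64,r1:5,r2:Add2,r3:Add1
  c9: CDB Add1=-63; issue SUB r3<-Add1  regs: r0:64,r1:5,r2:Add2,r3:Add1
  c10: stall  regs: r0:64,r1:5,r2:Add2,r3:Add1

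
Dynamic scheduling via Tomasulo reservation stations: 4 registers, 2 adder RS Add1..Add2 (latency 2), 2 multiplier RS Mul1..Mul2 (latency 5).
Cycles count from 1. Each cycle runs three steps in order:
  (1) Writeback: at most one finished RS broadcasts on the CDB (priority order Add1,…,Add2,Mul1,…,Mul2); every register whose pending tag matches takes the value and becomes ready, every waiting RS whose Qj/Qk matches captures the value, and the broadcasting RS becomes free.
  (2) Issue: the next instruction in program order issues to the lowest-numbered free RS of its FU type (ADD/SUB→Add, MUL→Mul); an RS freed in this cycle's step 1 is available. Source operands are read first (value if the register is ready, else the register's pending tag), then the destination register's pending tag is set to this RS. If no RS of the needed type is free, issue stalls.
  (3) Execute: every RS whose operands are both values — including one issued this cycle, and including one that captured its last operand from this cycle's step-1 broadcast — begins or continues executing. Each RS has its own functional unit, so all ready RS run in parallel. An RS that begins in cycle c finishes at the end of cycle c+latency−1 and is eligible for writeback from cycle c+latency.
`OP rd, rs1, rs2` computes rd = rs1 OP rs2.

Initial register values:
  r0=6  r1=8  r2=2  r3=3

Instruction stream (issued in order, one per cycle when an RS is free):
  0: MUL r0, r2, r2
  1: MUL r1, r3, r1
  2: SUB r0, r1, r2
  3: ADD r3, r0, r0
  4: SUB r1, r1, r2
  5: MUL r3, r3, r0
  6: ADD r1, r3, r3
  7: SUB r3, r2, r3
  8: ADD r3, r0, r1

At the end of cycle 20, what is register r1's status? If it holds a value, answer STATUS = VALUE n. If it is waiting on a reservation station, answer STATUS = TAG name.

c1: issue MUL r0<-Mul1 | r0:Mul1,r1:8,r2:2,r3:3
c2: issue MUL r1<-Mul2 | r0:Mul1,r1:Mul2,r2:2,r3:3
c3: issue SUB r0<-Add1 | r0:Add1,r1:Mul2,r2:2,r3:3
c4: issue ADD r3<-Add2 | r0:Add1,r1:Mul2,r2:2,r3:Add2
c5: stall | r0:Add1,r1:Mul2,r2:2,r3:Add2
c6: CDB Mul1=4; stall | r0:Add1,r1:Mul2,r2:2,r3:Add2
c7: CDB Mul2=24; stall | r0:Add1,r1:24,r2:2,r3:Add2
c8: stall | r0:Add1,r1:24,r2:2,r3:Add2
c9: CDB Add1=22; issue SUB r1<-Add1 | r0:22,r1:Add1,r2:2,r3:Add2
c10: issue MUL r3<-Mul1 | r0:22,r1:Add1,r2:2,r3:Mul1
c11: CDB Add1=22; issue ADD r1<-Add1 | r0:22,r1:Add1,r2:2,r3:Mul1
c12: CDB Add2=44; issue SUB r3<-Add2 | r0:22,r1:Add1,r2:2,r3:Add2
c13: stall | r0:22,r1:Add1,r2:2,r3:Add2
c14: stall | r0:22,r1:Add1,r2:2,r3:Add2
c15: stall | r0:22,r1:Add1,r2:2,r3:Add2
c16: stall | r0:22,r1:Add1,r2:2,r3:Add2
c17: CDB Mul1=968; stall | r0:22,r1:Add1,r2:2,r3:Add2
c18: stall | r0:22,r1:Add1,r2:2,r3:Add2
c19: CDB Add1=1936; issue ADD r3<-Add1 | r0:22,r1:1936,r2:2,r3:Add1
c20: CDB Add2=-966 | r0:22,r1:1936,r2:2,r3:Add1

STATUS = VALUE 1936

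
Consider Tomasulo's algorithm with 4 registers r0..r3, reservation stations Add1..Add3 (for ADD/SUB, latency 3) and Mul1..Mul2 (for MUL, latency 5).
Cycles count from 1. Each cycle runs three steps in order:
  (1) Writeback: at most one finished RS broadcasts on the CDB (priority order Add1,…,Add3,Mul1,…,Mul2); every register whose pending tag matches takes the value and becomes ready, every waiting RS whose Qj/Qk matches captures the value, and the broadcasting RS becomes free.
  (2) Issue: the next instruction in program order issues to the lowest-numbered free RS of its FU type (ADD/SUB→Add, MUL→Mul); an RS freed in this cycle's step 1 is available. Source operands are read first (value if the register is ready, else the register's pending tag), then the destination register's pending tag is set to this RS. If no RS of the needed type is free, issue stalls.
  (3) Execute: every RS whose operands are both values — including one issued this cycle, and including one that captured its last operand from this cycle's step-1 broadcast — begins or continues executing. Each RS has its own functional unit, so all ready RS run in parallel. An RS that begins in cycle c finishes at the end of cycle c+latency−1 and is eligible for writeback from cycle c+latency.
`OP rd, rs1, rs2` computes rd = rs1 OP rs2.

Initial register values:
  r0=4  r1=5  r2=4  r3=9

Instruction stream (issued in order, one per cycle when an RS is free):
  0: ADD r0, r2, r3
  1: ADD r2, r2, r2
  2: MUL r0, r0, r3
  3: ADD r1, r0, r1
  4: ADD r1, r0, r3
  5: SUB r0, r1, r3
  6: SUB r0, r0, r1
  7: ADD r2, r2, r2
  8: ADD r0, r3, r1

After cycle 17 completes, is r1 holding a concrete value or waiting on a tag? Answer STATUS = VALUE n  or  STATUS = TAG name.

cycle 1: issue ADD r0<-Add1 // r0:Add1,r1:5,r2:4,r3:9
cycle 2: issue ADD r2<-Add2 // r0:Add1,r1:5,r2:Add2,r3:9
cycle 3: issue MUL r0<-Mul1 // r0:Mul1,r1:5,r2:Add2,r3:9
cycle 4: CDB Add1=13; issue ADD r1<-Add1 // r0:Mul1,r1:Add1,r2:Add2,r3:9
cycle 5: CDB Add2=8; issue ADD r1<-Add2 // r0:Mul1,r1:Add2,r2:8,r3:9
cycle 6: issue SUB r0<-Add3 // r0:Add3,r1:Add2,r2:8,r3:9
cycle 7: stall // r0:Add3,r1:Add2,r2:8,r3:9
cycle 8: stall // r0:Add3,r1:Add2,r2:8,r3:9
cycle 9: CDB Mul1=117; stall // r0:Add3,r1:Add2,r2:8,r3:9
cycle 10: stall // r0:Add3,r1:Add2,r2:8,r3:9
cycle 11: stall // r0:Add3,r1:Add2,r2:8,r3:9
cycle 12: CDB Add1=122; issue SUB r0<-Add1 // r0:Add1,r1:Add2,r2:8,r3:9
cycle 13: CDB Add2=126; issue ADD r2<-Add2 // r0:Add1,r1:126,r2:Add2,r3:9
cycle 14: stall // r0:Add1,r1:126,r2:Add2,r3:9
cycle 15: stall // r0:Add1,r1:126,r2:Add2,r3:9
cycle 16: CDB Add2=16; issue ADD r0<-Add2 // r0:Add2,r1:126,r2:16,r3:9
cycle 17: CDB Add3=117 // r0:Add2,r1:126,r2:16,r3:9

STATUS = VALUE 126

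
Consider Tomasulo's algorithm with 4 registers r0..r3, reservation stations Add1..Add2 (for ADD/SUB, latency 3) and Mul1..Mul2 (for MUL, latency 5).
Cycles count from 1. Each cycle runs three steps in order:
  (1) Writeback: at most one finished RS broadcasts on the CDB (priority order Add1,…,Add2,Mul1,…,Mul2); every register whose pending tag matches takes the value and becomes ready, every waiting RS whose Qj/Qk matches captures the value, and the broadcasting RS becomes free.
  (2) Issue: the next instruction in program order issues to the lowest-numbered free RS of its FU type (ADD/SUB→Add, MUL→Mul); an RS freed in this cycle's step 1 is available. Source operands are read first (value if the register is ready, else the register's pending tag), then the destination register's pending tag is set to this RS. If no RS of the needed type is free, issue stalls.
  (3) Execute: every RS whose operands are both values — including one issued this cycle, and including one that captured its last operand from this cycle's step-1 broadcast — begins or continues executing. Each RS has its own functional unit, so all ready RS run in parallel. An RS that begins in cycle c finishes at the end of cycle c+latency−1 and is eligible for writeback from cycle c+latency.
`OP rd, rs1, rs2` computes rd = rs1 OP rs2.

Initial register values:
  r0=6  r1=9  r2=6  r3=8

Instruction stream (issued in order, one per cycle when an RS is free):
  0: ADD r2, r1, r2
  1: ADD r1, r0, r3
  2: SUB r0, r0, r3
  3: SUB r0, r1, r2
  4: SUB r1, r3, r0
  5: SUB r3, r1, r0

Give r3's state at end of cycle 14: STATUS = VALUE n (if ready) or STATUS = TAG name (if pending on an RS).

cycle 1: issue ADD r2<-Add1 // r0:6,r1:9,r2:Add1,r3:8
cycle 2: issue ADD r1<-Add2 // r0:6,r1:Add2,r2:Add1,r3:8
cycle 3: stall // r0:6,r1:Add2,r2:Add1,r3:8
cycle 4: CDB Add1=15; issue SUB r0<-Add1 // r0:Add1,r1:Add2,r2:15,r3:8
cycle 5: CDB Add2=14; issue SUB r0<-Add2 // r0:Add2,r1:14,r2:15,r3:8
cycle 6: stall // r0:Add2,r1:14,r2:15,r3:8
cycle 7: CDB Add1=-2; issue SUB r1<-Add1 // r0:Add2,r1:Add1,r2:15,r3:8
cycle 8: CDB Add2=-1; issue SUB r3<-Add2 // r0:-1,r1:Add1,r2:15,r3:Add2
cycle 9: - // r0:-1,r1:Add1,r2:15,r3:Add2
cycle 10: - // r0:-1,r1:Add1,r2:15,r3:Add2
cycle 11: CDB Add1=9 // r0:-1,r1:9,r2:15,r3:Add2
cycle 12: - // r0:-1,r1:9,r2:15,r3:Add2
cycle 13: - // r0:-1,r1:9,r2:15,r3:Add2
cycle 14: CDB Add2=10 // r0:-1,r1:9,r2:15,r3:10

STATUS = VALUE 10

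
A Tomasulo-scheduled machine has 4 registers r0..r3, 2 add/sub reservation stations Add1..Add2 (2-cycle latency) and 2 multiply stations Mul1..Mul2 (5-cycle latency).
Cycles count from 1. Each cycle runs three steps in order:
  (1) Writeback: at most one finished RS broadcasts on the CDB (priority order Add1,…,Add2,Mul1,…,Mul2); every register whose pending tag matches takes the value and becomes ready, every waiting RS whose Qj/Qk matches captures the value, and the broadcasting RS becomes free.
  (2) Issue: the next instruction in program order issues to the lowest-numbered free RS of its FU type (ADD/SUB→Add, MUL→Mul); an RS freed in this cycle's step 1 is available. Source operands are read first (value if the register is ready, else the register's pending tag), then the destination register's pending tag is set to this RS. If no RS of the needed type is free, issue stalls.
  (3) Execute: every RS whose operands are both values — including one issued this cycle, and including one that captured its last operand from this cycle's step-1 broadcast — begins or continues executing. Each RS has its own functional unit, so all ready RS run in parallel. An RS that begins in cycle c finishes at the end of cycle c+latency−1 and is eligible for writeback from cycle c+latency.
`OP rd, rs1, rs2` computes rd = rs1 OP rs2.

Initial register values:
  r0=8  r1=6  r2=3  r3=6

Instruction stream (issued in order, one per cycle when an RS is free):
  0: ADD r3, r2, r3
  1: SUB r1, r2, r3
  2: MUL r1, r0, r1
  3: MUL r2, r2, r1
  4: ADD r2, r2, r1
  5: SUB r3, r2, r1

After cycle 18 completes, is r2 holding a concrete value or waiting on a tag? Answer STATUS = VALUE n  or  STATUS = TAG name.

cycle 1: issue ADD r3<-Add1 // r0:8,r1:6,r2:3,r3:Add1
cycle 2: issue SUB r1<-Add2 // r0:8,r1:Add2,r2:3,r3:Add1
cycle 3: CDB Add1=9; issue MUL r1<-Mul1 // r0:8,r1:Mul1,r2:3,r3:9
cycle 4: issue MUL r2<-Mul2 // r0:8,r1:Mul1,r2:Mul2,r3:9
cycle 5: CDB Add2=-6; issue ADD r2<-Add1 // r0:8,r1:Mul1,r2:Add1,r3:9
cycle 6: issue SUB r3<-Add2 // r0:8,r1:Mul1,r2:Add1,r3:Add2
cycle 7: - // r0:8,r1:Mul1,r2:Add1,r3:Add2
cycle 8: - // r0:8,r1:Mul1,r2:Add1,r3:Add2
cycle 9: - // r0:8,r1:Mul1,r2:Add1,r3:Add2
cycle 10: CDB Mul1=-48 // r0:8,r1:-48,r2:Add1,r3:Add2
cycle 11: - // r0:8,r1:-48,r2:Add1,r3:Add2
cycle 12: - // r0:8,r1:-48,r2:Add1,r3:Add2
cycle 13: - // r0:8,r1:-48,r2:Add1,r3:Add2
cycle 14: - // r0:8,r1:-48,r2:Add1,r3:Add2
cycle 15: CDB Mul2=-144 // r0:8,r1:-48,r2:Add1,r3:Add2
cycle 16: - // r0:8,r1:-48,r2:Add1,r3:Add2
cycle 17: CDB Add1=-192 // r0:8,r1:-48,r2:-192,r3:Add2
cycle 18: - // r0:8,r1:-48,r2:-192,r3:Add2

STATUS = VALUE -192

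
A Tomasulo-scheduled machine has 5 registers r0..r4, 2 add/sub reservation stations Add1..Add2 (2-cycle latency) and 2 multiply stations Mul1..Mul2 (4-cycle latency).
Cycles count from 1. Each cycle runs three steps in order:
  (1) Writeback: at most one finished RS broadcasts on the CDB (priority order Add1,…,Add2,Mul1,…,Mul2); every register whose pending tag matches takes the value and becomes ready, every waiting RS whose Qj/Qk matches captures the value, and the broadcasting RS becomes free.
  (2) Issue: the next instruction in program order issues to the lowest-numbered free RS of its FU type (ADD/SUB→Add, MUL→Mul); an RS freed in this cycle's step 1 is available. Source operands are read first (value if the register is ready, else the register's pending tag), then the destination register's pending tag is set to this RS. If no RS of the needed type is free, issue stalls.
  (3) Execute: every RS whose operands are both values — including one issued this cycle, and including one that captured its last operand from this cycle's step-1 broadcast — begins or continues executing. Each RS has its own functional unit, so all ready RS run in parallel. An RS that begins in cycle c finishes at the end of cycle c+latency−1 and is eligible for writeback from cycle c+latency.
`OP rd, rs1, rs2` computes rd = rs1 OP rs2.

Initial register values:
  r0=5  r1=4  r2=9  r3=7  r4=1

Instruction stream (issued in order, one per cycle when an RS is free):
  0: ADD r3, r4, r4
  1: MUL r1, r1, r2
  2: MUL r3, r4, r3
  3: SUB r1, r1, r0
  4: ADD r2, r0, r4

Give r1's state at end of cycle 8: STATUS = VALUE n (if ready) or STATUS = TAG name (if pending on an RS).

cycle 1: issue ADD r3<-Add1 // r0:5,r1:4,r2:9,r3:Add1,r4:1
cycle 2: issue MUL r1<-Mul1 // r0:5,r1:Mul1,r2:9,r3:Add1,r4:1
cycle 3: CDB Add1=2; issue MUL r3<-Mul2 // r0:5,r1:Mul1,r2:9,r3:Mul2,r4:1
cycle 4: issue SUB r1<-Add1 // r0:5,r1:Add1,r2:9,r3:Mul2,r4:1
cycle 5: issue ADD r2<-Add2 // r0:5,r1:Add1,r2:Add2,r3:Mul2,r4:1
cycle 6: CDB Mul1=36 // r0:5,r1:Add1,r2:Add2,r3:Mul2,r4:1
cycle 7: CDB Add2=6 // r0:5,r1:Add1,r2:6,r3:Mul2,r4:1
cycle 8: CDB Add1=31 // r0:5,r1:31,r2:6,r3:Mul2,r4:1

STATUS = VALUE 31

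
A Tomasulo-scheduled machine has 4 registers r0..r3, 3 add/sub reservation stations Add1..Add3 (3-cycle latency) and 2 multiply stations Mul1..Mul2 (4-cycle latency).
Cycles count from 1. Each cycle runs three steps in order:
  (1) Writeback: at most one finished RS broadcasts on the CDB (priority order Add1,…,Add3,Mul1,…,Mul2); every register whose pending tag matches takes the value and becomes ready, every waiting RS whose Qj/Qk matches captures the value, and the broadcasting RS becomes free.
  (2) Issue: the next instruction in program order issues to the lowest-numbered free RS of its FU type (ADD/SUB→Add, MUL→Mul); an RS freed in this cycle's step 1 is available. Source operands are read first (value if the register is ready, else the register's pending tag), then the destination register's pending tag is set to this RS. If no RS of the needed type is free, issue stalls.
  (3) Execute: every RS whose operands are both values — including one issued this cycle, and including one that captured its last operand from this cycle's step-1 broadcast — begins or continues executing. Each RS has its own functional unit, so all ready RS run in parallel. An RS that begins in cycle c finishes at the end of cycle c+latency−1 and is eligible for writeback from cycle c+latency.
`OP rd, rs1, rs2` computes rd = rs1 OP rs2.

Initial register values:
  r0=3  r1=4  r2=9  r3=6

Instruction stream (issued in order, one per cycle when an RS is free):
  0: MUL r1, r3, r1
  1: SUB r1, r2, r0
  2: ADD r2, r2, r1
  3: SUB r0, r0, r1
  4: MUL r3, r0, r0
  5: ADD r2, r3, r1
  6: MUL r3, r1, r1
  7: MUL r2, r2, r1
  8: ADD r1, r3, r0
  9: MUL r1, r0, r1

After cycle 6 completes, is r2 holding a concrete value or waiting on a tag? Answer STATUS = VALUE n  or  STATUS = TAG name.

  c1: issue MUL r1<-Mul1  regs: r0:3,r1:Mul1,r2:9,r3:6
  c2: issue SUB r1<-Add1  regs: r0:3,r1:Add1,r2:9,r3:6
  c3: issue ADD r2<-Add2  regs: r0:3,r1:Add1,r2:Add2,r3:6
  c4: issue SUB r0<-Add3  regs: r0:Add3,r1:Add1,r2:Add2,r3:6
  c5: CDB Add1=6; issue MUL r3<-Mul2  regs: r0:Add3,r1:6,r2:Add2,r3:Mul2
  c6: CDB Mul1=24; issue ADD r2<-Add1  regs: r0:Add3,r1:6,r2:Add1,r3:Mul2

STATUS = TAG Add1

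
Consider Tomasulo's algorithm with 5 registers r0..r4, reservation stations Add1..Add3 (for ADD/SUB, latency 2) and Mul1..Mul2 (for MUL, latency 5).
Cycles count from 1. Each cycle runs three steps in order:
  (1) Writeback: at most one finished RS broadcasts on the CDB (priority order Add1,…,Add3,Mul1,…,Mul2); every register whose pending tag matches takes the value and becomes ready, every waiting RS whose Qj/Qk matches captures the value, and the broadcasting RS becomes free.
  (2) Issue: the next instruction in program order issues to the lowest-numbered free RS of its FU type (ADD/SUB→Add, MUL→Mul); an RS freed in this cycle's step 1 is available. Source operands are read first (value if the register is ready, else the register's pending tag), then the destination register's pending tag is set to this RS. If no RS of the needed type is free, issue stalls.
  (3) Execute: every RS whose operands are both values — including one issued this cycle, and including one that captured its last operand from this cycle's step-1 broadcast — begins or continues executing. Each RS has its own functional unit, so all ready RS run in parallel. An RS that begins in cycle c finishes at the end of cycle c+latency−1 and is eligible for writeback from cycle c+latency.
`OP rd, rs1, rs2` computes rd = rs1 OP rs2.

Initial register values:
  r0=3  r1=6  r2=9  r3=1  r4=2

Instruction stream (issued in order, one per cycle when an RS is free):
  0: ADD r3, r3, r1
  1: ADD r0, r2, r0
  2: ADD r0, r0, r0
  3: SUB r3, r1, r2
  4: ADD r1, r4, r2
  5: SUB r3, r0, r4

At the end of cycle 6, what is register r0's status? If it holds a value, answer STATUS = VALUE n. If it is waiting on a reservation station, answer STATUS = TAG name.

STATUS = VALUE 24

  c1: issue ADD r3<-Add1  regs: r0:3,r1:6,r2:9,r3:Add1,r4:2
  c2: issue ADD r0<-Add2  regs: r0:Add2,r1:6,r2:9,r3:Add1,r4:2
  c3: CDB Add1=7; issue ADD r0<-Add1  regs: r0:Add1,r1:6,r2:9,r3:7,r4:2
  c4: CDB Add2=12; issue SUB r3<-Add2  regs: r0:Add1,r1:6,r2:9,r3:Add2,r4:2
  c5: issue ADD r1<-Add3  regs: r0:Add1,r1:Add3,r2:9,r3:Add2,r4:2
  c6: CDB Add1=24; issue SUB r3<-Add1  regs: r0:24,r1:Add3,r2:9,r3:Add1,r4:2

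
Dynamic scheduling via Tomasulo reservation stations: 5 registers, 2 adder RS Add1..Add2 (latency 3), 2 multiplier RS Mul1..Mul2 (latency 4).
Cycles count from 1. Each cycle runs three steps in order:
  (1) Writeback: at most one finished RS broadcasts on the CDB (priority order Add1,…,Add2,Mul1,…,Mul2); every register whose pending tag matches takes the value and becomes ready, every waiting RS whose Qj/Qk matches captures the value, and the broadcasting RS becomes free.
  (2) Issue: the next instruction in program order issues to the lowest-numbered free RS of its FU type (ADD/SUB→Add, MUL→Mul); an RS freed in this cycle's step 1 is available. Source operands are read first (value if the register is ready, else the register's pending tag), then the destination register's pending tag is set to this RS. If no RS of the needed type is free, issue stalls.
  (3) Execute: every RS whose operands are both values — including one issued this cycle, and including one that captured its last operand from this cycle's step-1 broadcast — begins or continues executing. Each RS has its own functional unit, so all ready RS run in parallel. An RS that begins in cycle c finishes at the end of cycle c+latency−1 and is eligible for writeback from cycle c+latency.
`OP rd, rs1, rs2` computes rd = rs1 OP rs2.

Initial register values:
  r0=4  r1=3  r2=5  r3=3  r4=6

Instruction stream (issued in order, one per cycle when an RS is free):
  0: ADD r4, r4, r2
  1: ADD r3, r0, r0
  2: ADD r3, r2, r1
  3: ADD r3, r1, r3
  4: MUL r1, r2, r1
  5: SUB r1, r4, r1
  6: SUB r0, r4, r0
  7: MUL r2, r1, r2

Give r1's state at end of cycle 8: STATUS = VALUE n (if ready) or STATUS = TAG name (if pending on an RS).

c1: issue ADD r4<-Add1 | r0:4,r1:3,r2:5,r3:3,r4:Add1
c2: issue ADD r3<-Add2 | r0:4,r1:3,r2:5,r3:Add2,r4:Add1
c3: stall | r0:4,r1:3,r2:5,r3:Add2,r4:Add1
c4: CDB Add1=11; issue ADD r3<-Add1 | r0:4,r1:3,r2:5,r3:Add1,r4:11
c5: CDB Add2=8; issue ADD r3<-Add2 | r0:4,r1:3,r2:5,r3:Add2,r4:11
c6: issue MUL r1<-Mul1 | r0:4,r1:Mul1,r2:5,r3:Add2,r4:11
c7: CDB Add1=8; issue SUB r1<-Add1 | r0:4,r1:Add1,r2:5,r3:Add2,r4:11
c8: stall | r0:4,r1:Add1,r2:5,r3:Add2,r4:11

STATUS = TAG Add1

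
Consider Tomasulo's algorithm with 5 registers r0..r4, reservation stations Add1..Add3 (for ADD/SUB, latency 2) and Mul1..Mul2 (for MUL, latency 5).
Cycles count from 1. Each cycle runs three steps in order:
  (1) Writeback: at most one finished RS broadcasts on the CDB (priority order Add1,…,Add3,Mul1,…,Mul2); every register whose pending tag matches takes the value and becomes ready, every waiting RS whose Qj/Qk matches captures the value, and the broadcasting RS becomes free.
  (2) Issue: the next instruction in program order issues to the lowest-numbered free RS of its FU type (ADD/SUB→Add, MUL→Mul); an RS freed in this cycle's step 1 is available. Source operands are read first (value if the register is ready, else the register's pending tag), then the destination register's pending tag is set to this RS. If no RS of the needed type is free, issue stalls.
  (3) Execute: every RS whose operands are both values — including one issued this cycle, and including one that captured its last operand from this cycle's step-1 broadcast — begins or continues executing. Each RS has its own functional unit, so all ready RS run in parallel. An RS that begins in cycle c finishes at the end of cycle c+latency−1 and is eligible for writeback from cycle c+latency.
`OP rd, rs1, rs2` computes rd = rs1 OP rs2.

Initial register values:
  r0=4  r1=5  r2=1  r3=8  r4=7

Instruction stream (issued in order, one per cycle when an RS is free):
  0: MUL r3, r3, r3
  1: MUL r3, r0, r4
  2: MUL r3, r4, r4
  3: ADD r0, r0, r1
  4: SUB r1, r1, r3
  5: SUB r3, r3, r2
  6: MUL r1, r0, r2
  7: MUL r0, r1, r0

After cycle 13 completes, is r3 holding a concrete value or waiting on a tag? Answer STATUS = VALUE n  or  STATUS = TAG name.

STATUS = VALUE 48

c1: issue MUL r3<-Mul1 | r0:4,r1:5,r2:1,r3:Mul1,r4:7
c2: issue MUL r3<-Mul2 | r0:4,r1:5,r2:1,r3:Mul2,r4:7
c3: stall | r0:4,r1:5,r2:1,r3:Mul2,r4:7
c4: stall | r0:4,r1:5,r2:1,r3:Mul2,r4:7
c5: stall | r0:4,r1:5,r2:1,r3:Mul2,r4:7
c6: CDB Mul1=64; issue MUL r3<-Mul1 | r0:4,r1:5,r2:1,r3:Mul1,r4:7
c7: CDB Mul2=28; issue ADD r0<-Add1 | r0:Add1,r1:5,r2:1,r3:Mul1,r4:7
c8: issue SUB r1<-Add2 | r0:Add1,r1:Add2,r2:1,r3:Mul1,r4:7
c9: CDB Add1=9; issue SUB r3<-Add1 | r0:9,r1:Add2,r2:1,r3:Add1,r4:7
c10: issue MUL r1<-Mul2 | r0:9,r1:Mul2,r2:1,r3:Add1,r4:7
c11: CDB Mul1=49; issue MUL r0<-Mul1 | r0:Mul1,r1:Mul2,r2:1,r3:Add1,r4:7
c12: - | r0:Mul1,r1:Mul2,r2:1,r3:Add1,r4:7
c13: CDB Add1=48 | r0:Mul1,r1:Mul2,r2:1,r3:48,r4:7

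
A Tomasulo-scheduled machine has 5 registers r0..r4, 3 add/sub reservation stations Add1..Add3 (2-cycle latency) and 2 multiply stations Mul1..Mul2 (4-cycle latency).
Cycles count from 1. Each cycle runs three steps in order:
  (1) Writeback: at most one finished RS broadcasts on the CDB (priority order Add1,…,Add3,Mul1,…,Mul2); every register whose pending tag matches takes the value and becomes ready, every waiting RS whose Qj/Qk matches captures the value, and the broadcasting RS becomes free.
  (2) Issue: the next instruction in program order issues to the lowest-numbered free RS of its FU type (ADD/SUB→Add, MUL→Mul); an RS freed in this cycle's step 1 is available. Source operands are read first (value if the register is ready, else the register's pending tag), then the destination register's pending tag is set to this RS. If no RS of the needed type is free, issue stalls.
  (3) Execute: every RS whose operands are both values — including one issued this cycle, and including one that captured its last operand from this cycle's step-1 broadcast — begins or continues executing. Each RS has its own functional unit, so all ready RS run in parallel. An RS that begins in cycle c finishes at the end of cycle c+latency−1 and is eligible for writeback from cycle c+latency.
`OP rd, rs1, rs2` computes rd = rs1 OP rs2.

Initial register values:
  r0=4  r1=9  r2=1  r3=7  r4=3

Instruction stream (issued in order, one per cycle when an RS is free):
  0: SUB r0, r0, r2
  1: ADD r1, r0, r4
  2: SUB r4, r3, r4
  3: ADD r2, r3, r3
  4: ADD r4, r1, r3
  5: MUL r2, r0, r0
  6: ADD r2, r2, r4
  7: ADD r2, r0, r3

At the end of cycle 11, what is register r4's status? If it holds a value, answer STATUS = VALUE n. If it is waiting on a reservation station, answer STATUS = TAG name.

c1: issue SUB r0<-Add1 | r0:Add1,r1:9,r2:1,r3:7,r4:3
c2: issue ADD r1<-Add2 | r0:Add1,r1:Add2,r2:1,r3:7,r4:3
c3: CDB Add1=3; issue SUB r4<-Add1 | r0:3,r1:Add2,r2:1,r3:7,r4:Add1
c4: issue ADD r2<-Add3 | r0:3,r1:Add2,r2:Add3,r3:7,r4:Add1
c5: CDB Add1=4; issue ADD r4<-Add1 | r0:3,r1:Add2,r2:Add3,r3:7,r4:Add1
c6: CDB Add2=6; issue MUL r2<-Mul1 | r0:3,r1:6,r2:Mul1,r3:7,r4:Add1
c7: CDB Add3=14; issue ADD r2<-Add2 | r0:3,r1:6,r2:Add2,r3:7,r4:Add1
c8: CDB Add1=13; issue ADD r2<-Add1 | r0:3,r1:6,r2:Add1,r3:7,r4:13
c9: - | r0:3,r1:6,r2:Add1,r3:7,r4:13
c10: CDB Add1=10 | r0:3,r1:6,r2:10,r3:7,r4:13
c11: CDB Mul1=9 | r0:3,r1:6,r2:10,r3:7,r4:13

STATUS = VALUE 13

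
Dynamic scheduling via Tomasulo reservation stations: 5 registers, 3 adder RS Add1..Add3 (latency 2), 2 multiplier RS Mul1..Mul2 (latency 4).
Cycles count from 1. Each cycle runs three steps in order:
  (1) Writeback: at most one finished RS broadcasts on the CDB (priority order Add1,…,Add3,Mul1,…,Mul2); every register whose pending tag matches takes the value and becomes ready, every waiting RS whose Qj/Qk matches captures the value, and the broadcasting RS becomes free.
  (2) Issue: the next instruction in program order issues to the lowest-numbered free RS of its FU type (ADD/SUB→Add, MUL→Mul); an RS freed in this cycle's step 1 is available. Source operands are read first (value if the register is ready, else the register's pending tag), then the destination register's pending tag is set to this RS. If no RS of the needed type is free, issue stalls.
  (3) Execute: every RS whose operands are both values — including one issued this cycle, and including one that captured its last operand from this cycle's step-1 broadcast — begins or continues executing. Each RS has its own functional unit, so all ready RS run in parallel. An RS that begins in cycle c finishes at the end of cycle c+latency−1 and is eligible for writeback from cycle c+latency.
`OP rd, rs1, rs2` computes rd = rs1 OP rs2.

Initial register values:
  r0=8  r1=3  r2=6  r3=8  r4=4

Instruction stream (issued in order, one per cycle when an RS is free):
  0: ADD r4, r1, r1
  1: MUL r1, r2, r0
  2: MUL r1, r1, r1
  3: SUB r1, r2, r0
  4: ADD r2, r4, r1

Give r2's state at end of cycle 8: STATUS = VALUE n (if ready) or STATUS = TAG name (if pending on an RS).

c1: issue ADD r4<-Add1 | r0:8,r1:3,r2:6,r3:8,r4:Add1
c2: issue MUL r1<-Mul1 | r0:8,r1:Mul1,r2:6,r3:8,r4:Add1
c3: CDB Add1=6; issue MUL r1<-Mul2 | r0:8,r1:Mul2,r2:6,r3:8,r4:6
c4: issue SUB r1<-Add1 | r0:8,r1:Add1,r2:6,r3:8,r4:6
c5: issue ADD r2<-Add2 | r0:8,r1:Add1,r2:Add2,r3:8,r4:6
c6: CDB Add1=-2 | r0:8,r1:-2,r2:Add2,r3:8,r4:6
c7: CDB Mul1=48 | r0:8,r1:-2,r2:Add2,r3:8,r4:6
c8: CDB Add2=4 | r0:8,r1:-2,r2:4,r3:8,r4:6

STATUS = VALUE 4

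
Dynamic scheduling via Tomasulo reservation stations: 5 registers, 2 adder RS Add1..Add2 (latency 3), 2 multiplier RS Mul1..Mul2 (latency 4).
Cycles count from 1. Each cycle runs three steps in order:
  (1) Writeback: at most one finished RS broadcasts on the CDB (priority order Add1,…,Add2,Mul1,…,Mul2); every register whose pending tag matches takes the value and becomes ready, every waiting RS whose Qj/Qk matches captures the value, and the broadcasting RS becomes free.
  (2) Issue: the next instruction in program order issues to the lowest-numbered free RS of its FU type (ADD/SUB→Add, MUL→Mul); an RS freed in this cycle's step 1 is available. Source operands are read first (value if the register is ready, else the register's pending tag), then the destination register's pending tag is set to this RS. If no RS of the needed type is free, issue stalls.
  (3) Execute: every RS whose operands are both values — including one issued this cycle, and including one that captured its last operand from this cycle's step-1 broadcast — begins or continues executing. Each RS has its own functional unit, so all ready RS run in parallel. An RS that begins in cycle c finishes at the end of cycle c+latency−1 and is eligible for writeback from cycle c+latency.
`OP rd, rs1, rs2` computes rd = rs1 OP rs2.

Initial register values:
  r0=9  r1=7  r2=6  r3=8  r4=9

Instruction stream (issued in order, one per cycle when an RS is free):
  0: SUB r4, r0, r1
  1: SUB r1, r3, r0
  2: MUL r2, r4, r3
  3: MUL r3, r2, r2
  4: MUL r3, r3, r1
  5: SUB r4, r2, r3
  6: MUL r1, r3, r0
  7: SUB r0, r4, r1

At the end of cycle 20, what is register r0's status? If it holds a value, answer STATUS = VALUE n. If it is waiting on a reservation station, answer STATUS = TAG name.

STATUS = TAG Add2

cycle 1: issue SUB r4<-Add1 // r0:9,r1:7,r2:6,r3:8,r4:Add1
cycle 2: issue SUB r1<-Add2 // r0:9,r1:Add2,r2:6,r3:8,r4:Add1
cycle 3: issue MUL r2<-Mul1 // r0:9,r1:Add2,r2:Mul1,r3:8,r4:Add1
cycle 4: CDB Add1=2; issue MUL r3<-Mul2 // r0:9,r1:Add2,r2:Mul1,r3:Mul2,r4:2
cycle 5: CDB Add2=-1; stall // r0:9,r1:-1,r2:Mul1,r3:Mul2,r4:2
cycle 6: stall // r0:9,r1:-1,r2:Mul1,r3:Mul2,r4:2
cycle 7: stall // r0:9,r1:-1,r2:Mul1,r3:Mul2,r4:2
cycle 8: CDB Mul1=16; issue MUL r3<-Mul1 // r0:9,r1:-1,r2:16,r3:Mul1,r4:2
cycle 9: issue SUB r4<-Add1 // r0:9,r1:-1,r2:16,r3:Mul1,r4:Add1
cycle 10: stall // r0:9,r1:-1,r2:16,r3:Mul1,r4:Add1
cycle 11: stall // r0:9,r1:-1,r2:16,r3:Mul1,r4:Add1
cycle 12: CDB Mul2=256; issue MUL r1<-Mul2 // r0:9,r1:Mul2,r2:16,r3:Mul1,r4:Add1
cycle 13: issue SUB r0<-Add2 // r0:Add2,r1:Mul2,r2:16,r3:Mul1,r4:Add1
cycle 14: - // r0:Add2,r1:Mul2,r2:16,r3:Mul1,r4:Add1
cycle 15: - // r0:Add2,r1:Mul2,r2:16,r3:Mul1,r4:Add1
cycle 16: CDB Mul1=-256 // r0:Add2,r1:Mul2,r2:16,r3:-256,r4:Add1
cycle 17: - // r0:Add2,r1:Mul2,r2:16,r3:-256,r4:Add1
cycle 18: - // r0:Add2,r1:Mul2,r2:16,r3:-256,r4:Add1
cycle 19: CDB Add1=272 // r0:Add2,r1:Mul2,r2:16,r3:-256,r4:272
cycle 20: CDB Mul2=-2304 // r0:Add2,r1:-2304,r2:16,r3:-256,r4:272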